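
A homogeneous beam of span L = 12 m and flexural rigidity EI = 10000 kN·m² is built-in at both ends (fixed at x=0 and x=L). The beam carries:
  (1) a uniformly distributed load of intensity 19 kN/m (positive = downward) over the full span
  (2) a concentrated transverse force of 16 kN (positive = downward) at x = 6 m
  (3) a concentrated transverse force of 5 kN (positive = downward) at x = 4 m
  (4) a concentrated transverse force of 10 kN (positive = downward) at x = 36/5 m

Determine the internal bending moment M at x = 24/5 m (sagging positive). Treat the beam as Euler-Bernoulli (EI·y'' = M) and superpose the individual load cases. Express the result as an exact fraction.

Load 1 — uniform load w=19 kN/m over full span:
  M_1 = wLx/2 - wL²/12 - wx²/2 = 19·12·(24/5)/2 - 19·12²/12 - 19·(24/5)²/2 = 2508/25 kN·m
Load 2 — point force P=16 kN at a=6 m (b=L-a=6):
  M_2 = Pb²(3a+b)x/L³ - Pab²/L²  [x≤a] = 16·6²·(3·6+6)·(24/5)/12³ - 16·6·6²/12² = 72/5 kN·m
Load 3 — point force P=5 kN at a=4 m (b=L-a=8):
  M_3 = Pa²(a+3b)(L-x)/L³ - Pa²b/L²  [x>a] = 5·4²·(4+3·8)·(12-(24/5))/12³ - 5·4²·8/12² = 44/9 kN·m
Load 4 — point force P=10 kN at a=36/5 m (b=L-a=24/5):
  M_4 = Pb²(3a+b)x/L³ - Pab²/L²  [x≤a] = 10·(24/5)²·(3·(36/5)+(24/5))·(24/5)/12³ - 10·(36/5)·(24/5)²/12² = 672/125 kN·m
Superposition: M = Σ M_i = 140608/1125 kN·m ≈ 124.984889 kN·m

M(24/5) = 140608/1125 kN·m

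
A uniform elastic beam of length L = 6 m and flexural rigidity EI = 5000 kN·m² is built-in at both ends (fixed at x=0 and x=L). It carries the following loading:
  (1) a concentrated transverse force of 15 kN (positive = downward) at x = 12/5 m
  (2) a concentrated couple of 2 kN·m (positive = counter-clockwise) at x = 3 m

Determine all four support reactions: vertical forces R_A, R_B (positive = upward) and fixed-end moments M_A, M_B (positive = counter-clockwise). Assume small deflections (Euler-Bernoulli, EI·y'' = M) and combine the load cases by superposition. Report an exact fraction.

Load 1 — point force P=15 kN at a=12/5 m (b=L-a=18/5):
  R_A = Pb²(3a+b)/L³ = 15·(18/5)²·(3·(12/5)+(18/5))/6³ = 243/25 kN
  M_A = Pab²/L² = 15·(12/5)·(18/5)²/6² = 324/25 kN·m
  R_B = Pa²(a+3b)/L³ = 15·(12/5)²·((12/5)+3·(18/5))/6³ = 132/25 kN
  M_B = -Pa²b/L² = -15·(12/5)²·(18/5)/6² = -216/25 kN·m
Load 2 — applied couple M₀=2 kN·m at a=3 m (b=L-a=3):
  R_A = 6M₀ab/L³ = 6·2·3·3/6³ = 1/2 kN
  M_A = M₀b(2a-b)/L² = 2·3·(2·3-3)/6² = 1/2 kN·m
  R_B = -6M₀ab/L³ = -6·2·3·3/6³ = -1/2 kN
  M_B = M₀a(2b-a)/L² = 2·3·(2·3-3)/6² = 1/2 kN·m
Superposition: R_A = 511/50 kN, M_A = 673/50 kN·m, R_B = 239/50 kN, M_B = -407/50 kN·m

R_A = 511/50 kN, M_A = 673/50 kN·m, R_B = 239/50 kN, M_B = -407/50 kN·m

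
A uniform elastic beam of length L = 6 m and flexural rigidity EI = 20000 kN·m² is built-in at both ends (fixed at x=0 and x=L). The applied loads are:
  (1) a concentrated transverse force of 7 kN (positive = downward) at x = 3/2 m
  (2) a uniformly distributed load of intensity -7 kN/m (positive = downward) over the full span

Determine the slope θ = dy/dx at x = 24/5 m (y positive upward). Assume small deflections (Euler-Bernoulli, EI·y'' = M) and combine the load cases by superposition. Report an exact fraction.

θ(24/5) = -10521/20000000 rad

Load 1 — point force P=7 kN at a=3/2 m (b=L-a=9/2):
  θ_1 = Pa²(L-x)(2bL-(3b+a)(L-x))/(2L³EI)  [x>a] = 7·(3/2)²·(6-(24/5))·(2·(9/2)·6-(3·(9/2)+(3/2))·(6-(24/5)))/(2·6³·20000) = 63/800000 rad
Load 2 — uniform load w=-7 kN/m over full span:
  θ_2 = -wx(L-x)(L-2x)/(12EI) = -(-7)·(24/5)·(6-(24/5))·(6-2·(24/5))/(12·20000) = -189/312500 rad
Superposition: θ = Σ θ_i = -10521/20000000 rad ≈ -0.000526 rad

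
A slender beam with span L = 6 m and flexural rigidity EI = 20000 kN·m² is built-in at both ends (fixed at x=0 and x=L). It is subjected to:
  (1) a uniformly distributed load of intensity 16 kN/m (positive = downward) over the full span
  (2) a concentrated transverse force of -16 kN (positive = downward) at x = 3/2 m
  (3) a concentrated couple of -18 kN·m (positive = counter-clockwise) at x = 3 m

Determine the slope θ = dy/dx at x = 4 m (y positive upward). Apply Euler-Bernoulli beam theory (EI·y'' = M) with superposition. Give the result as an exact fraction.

θ(4) = 13/15000 rad

Load 1 — uniform load w=16 kN/m over full span:
  θ_1 = -wx(L-x)(L-2x)/(12EI) = -16·4·(6-4)·(6-2·4)/(12·20000) = 2/1875 rad
Load 2 — point force P=-16 kN at a=3/2 m (b=L-a=9/2):
  θ_2 = Pa²(L-x)(2bL-(3b+a)(L-x))/(2L³EI)  [x>a] = (-16)·(3/2)²·(6-4)·(2·(9/2)·6-(3·(9/2)+(3/2))·(6-4))/(2·6³·20000) = -1/5000 rad
Load 3 — applied couple M₀=-18 kN·m at a=3 m (b=L-a=3):
  θ_3 = (R_Ax²/2 - M_Ax - M₀(x-a))/EI  [x>a] with R_A=-9/2, M_A=-9/2 = ((-9/2)·4²/2 - (-9/2)·4 - (-18)·(4-3))/20000 = 0 rad
Superposition: θ = Σ θ_i = 13/15000 rad ≈ 0.000867 rad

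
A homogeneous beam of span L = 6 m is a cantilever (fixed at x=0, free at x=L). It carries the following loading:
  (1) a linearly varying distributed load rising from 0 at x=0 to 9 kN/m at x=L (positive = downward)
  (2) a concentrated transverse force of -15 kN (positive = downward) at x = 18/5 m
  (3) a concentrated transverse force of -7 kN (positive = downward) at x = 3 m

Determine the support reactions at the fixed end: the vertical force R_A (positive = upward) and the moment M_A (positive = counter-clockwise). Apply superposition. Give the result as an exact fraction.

Load 1 — triangular load w₀=9 kN/m (0→w₀ over full span):
  R_A = w₀L/2 = 9·6/2 = 27 kN
  M_A = w₀L²/3 = 9·6²/3 = 108 kN·m
Load 2 — point force P=-15 kN at a=18/5 m (b=L-a=12/5):
  R_A = P = (-15) = -15 kN
  M_A = Pa = (-15)·(18/5) = -54 kN·m
Load 3 — point force P=-7 kN at a=3 m (b=L-a=3):
  R_A = P = (-7) = -7 kN
  M_A = Pa = (-7)·3 = -21 kN·m
Superposition: R_A = 5 kN, M_A = 33 kN·m

R_A = 5 kN, M_A = 33 kN·m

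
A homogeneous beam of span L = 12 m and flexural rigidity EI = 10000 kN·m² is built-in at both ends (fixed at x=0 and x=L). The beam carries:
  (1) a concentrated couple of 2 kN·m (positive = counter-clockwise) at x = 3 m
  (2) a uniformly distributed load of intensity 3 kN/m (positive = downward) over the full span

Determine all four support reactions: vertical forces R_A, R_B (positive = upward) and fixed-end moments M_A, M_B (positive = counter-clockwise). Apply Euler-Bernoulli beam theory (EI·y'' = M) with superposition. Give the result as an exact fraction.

Load 1 — applied couple M₀=2 kN·m at a=3 m (b=L-a=9):
  R_A = 6M₀ab/L³ = 6·2·3·9/12³ = 3/16 kN
  M_A = M₀b(2a-b)/L² = 2·9·(2·3-9)/12² = -3/8 kN·m
  R_B = -6M₀ab/L³ = -6·2·3·9/12³ = -3/16 kN
  M_B = M₀a(2b-a)/L² = 2·3·(2·9-3)/12² = 5/8 kN·m
Load 2 — uniform load w=3 kN/m over full span:
  R_A = wL/2 = 3·12/2 = 18 kN
  M_A = wL²/12 = 3·12²/12 = 36 kN·m
  R_B = wL/2 = 3·12/2 = 18 kN
  M_B = -wL²/12 = -3·12²/12 = -36 kN·m
Superposition: R_A = 291/16 kN, M_A = 285/8 kN·m, R_B = 285/16 kN, M_B = -283/8 kN·m

R_A = 291/16 kN, M_A = 285/8 kN·m, R_B = 285/16 kN, M_B = -283/8 kN·m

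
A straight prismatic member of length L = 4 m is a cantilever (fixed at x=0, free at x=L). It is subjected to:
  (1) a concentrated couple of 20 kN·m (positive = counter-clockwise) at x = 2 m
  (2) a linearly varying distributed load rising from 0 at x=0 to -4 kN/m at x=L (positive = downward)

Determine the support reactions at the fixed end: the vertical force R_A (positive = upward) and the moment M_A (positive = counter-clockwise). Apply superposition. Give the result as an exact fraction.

Load 1 — applied couple M₀=20 kN·m at a=2 m (b=L-a=2):
  R_A = 0 kN
  M_A = -M₀ = -20 kN·m
Load 2 — triangular load w₀=-4 kN/m (0→w₀ over full span):
  R_A = w₀L/2 = (-4)·4/2 = -8 kN
  M_A = w₀L²/3 = (-4)·4²/3 = -64/3 kN·m
Superposition: R_A = -8 kN, M_A = -124/3 kN·m

R_A = -8 kN, M_A = -124/3 kN·m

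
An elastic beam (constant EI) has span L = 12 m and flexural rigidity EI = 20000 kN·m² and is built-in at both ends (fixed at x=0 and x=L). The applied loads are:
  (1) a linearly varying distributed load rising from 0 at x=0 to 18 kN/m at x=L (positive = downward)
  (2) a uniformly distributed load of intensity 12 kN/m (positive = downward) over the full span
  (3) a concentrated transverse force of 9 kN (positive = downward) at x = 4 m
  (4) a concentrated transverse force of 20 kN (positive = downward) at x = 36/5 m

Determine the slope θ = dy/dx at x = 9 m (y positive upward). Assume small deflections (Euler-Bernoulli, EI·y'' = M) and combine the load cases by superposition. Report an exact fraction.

θ(9) = 138159/8000000 rad

Load 1 — triangular load w₀=18 kN/m (0→w₀ over full span):
  θ_1 = -w₀(2x(L-x)(L-2x)(x+2L)+x²(L-x)²)/(120LEI) = -18·(2·9·(12-9)·(12-2·9)·(9+2·12)+9²·(12-9)²)/(120·12·20000) = 9963/1600000 rad
Load 2 — uniform load w=12 kN/m over full span:
  θ_2 = -wx(L-x)(L-2x)/(12EI) = -12·9·(12-9)·(12-2·9)/(12·20000) = 81/10000 rad
Load 3 — point force P=9 kN at a=4 m (b=L-a=8):
  θ_3 = Pa²(L-x)(2bL-(3b+a)(L-x))/(2L³EI)  [x>a] = 9·4²·(12-9)·(2·8·12-(3·8+4)·(12-9))/(2·12³·20000) = 27/40000 rad
Load 4 — point force P=20 kN at a=36/5 m (b=L-a=24/5):
  θ_4 = Pa²(L-x)(2bL-(3b+a)(L-x))/(2L³EI)  [x>a] = 20·(36/5)²·(12-9)·(2·(24/5)·12-(3·(24/5)+(36/5))·(12-9))/(2·12³·20000) = 567/250000 rad
Superposition: θ = Σ θ_i = 138159/8000000 rad ≈ 0.017270 rad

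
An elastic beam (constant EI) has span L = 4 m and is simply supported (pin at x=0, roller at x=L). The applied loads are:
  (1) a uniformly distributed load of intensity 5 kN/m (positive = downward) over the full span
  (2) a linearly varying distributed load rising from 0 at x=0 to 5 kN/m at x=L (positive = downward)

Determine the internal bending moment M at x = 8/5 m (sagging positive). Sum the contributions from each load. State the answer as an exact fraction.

M(8/5) = 352/25 kN·m

Load 1 — uniform load w=5 kN/m over full span:
  M_1 = wx(L-x)/2 = 5·(8/5)·(4-(8/5))/2 = 48/5 kN·m
Load 2 — triangular load w₀=5 kN/m (0→w₀ over full span):
  M_2 = w₀Lx/6 - w₀x³/(6L) = 5·4·(8/5)/6 - 5·(8/5)³/(6·4) = 112/25 kN·m
Superposition: M = Σ M_i = 352/25 kN·m ≈ 14.080000 kN·m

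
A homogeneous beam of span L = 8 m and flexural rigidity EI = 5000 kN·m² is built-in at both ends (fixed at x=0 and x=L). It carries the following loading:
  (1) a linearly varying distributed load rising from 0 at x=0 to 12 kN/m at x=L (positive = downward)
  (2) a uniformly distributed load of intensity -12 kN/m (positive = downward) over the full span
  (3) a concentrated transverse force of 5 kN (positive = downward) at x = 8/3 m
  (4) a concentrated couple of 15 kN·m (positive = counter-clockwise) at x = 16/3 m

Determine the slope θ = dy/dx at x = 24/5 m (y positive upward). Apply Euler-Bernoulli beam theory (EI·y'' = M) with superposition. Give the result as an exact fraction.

θ(24/5) = -4993/3515625 rad

Load 1 — triangular load w₀=12 kN/m (0→w₀ over full span):
  θ_1 = -w₀(2x(L-x)(L-2x)(x+2L)+x²(L-x)²)/(120LEI) = -12·(2·(24/5)·(8-(24/5))·(8-2·(24/5))·((24/5)+2·8)+(24/5)²·(8-(24/5))²)/(120·8·5000) = 768/390625 rad
Load 2 — uniform load w=-12 kN/m over full span:
  θ_2 = -wx(L-x)(L-2x)/(12EI) = -(-12)·(24/5)·(8-(24/5))·(8-2·(24/5))/(12·5000) = -384/78125 rad
Load 3 — point force P=5 kN at a=8/3 m (b=L-a=16/3):
  θ_3 = Pa²(L-x)(2bL-(3b+a)(L-x))/(2L³EI)  [x>a] = 5·(8/3)²·(8-(24/5))·(2·(16/3)·8-(3·(16/3)+(8/3))·(8-(24/5)))/(2·8³·5000) = 16/28125 rad
Load 4 — applied couple M₀=15 kN·m at a=16/3 m (b=L-a=8/3):
  θ_4 = (R_Ax²/2 - M_Ax)/EI  [x≤a] with R_A=5/2, M_A=5 = ((5/2)·(24/5)²/2 - 5·(24/5))/5000 = 3/3125 rad
Superposition: θ = Σ θ_i = -4993/3515625 rad ≈ -0.001420 rad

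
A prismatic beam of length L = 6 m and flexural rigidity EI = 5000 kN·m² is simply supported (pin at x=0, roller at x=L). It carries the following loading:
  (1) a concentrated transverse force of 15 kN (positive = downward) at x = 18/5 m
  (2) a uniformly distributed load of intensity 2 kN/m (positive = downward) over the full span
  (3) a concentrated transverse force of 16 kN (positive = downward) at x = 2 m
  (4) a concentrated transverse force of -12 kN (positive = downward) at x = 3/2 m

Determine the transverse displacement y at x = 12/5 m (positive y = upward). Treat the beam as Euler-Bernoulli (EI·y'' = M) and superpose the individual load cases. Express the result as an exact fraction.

y(12/5) = -285997/12500000 m

Load 1 — point force P=15 kN at a=18/5 m (b=L-a=12/5):
  y_1 = -Pbx(L²-b²-x²)/(6LEI)  [x≤a] = -15·(12/5)·(12/5)·(6²-(12/5)²-(12/5)²)/(6·6·5000) = -918/78125 m
Load 2 — uniform load w=2 kN/m over full span:
  y_2 = -wx(L³-2Lx²+x³)/(24EI) = -2·(12/5)·(6³-2·6·(12/5)²+(12/5)³)/(24·5000) = -2511/390625 m
Load 3 — point force P=16 kN at a=2 m (b=L-a=4):
  y_3 = -Pa(L-x)(2Lx-a²-x²)/(6LEI)  [x>a] = -16·2·(6-(12/5))·(2·6·(12/5)-2²-(12/5)²)/(6·6·5000) = -952/78125 m
Load 4 — point force P=-12 kN at a=3/2 m (b=L-a=9/2):
  y_4 = -Pa(L-x)(2Lx-a²-x²)/(6LEI)  [x>a] = -(-12)·(3/2)·(6-(12/5))·(2·6·(12/5)-(3/2)²-(12/5)²)/(6·6·5000) = 18711/2500000 m
Superposition: y = Σ y_i = -285997/12500000 m ≈ -0.022880 m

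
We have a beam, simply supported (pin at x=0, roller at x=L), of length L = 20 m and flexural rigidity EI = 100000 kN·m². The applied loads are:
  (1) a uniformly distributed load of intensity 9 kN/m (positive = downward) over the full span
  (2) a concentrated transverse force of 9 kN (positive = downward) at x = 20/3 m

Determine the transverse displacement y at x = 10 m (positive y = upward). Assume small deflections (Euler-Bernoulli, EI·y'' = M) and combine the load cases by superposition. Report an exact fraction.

y(10) = -721/3600 m

Load 1 — uniform load w=9 kN/m over full span:
  y_1 = -wx(L³-2Lx²+x³)/(24EI) = -9·10·(20³-2·20·10²+10³)/(24·100000) = -3/16 m
Load 2 — point force P=9 kN at a=20/3 m (b=L-a=40/3):
  y_2 = -Pa(L-x)(2Lx-a²-x²)/(6LEI)  [x>a] = -9·(20/3)·(20-10)·(2·20·10-(20/3)²-10²)/(6·20·100000) = -23/1800 m
Superposition: y = Σ y_i = -721/3600 m ≈ -0.200278 m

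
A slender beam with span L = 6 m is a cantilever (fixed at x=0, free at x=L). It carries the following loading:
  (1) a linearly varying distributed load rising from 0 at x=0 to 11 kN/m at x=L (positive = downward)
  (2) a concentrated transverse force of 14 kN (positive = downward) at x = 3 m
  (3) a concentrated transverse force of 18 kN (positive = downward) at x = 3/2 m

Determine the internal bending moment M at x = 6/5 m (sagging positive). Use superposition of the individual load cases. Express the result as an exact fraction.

Load 1 — triangular load w₀=11 kN/m (0→w₀ over full span):
  M_1 = w₀Lx/2 - w₀L²/3 - w₀x³/(6L) = 11·6·(6/5)/2 - 11·6²/3 - 11·(6/5)³/(6·6) = -11616/125 kN·m
Load 2 — point force P=14 kN at a=3 m (b=L-a=3):
  M_2 = -P(a-x)  [x≤a] = -14·(3-(6/5)) = -126/5 kN·m
Load 3 — point force P=18 kN at a=3/2 m (b=L-a=9/2):
  M_3 = -P(a-x)  [x≤a] = -18·((3/2)-(6/5)) = -27/5 kN·m
Superposition: M = Σ M_i = -15441/125 kN·m ≈ -123.528000 kN·m

M(6/5) = -15441/125 kN·m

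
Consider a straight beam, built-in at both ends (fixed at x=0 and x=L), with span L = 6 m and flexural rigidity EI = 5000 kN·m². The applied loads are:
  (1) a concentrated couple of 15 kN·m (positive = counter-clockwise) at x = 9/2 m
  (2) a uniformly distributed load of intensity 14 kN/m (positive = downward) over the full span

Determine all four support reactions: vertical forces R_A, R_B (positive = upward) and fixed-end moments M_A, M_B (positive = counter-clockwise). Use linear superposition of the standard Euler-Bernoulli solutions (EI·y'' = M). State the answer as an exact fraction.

Load 1 — applied couple M₀=15 kN·m at a=9/2 m (b=L-a=3/2):
  R_A = 6M₀ab/L³ = 6·15·(9/2)·(3/2)/6³ = 45/16 kN
  M_A = M₀b(2a-b)/L² = 15·(3/2)·(2·(9/2)-(3/2))/6² = 75/16 kN·m
  R_B = -6M₀ab/L³ = -6·15·(9/2)·(3/2)/6³ = -45/16 kN
  M_B = M₀a(2b-a)/L² = 15·(9/2)·(2·(3/2)-(9/2))/6² = -45/16 kN·m
Load 2 — uniform load w=14 kN/m over full span:
  R_A = wL/2 = 14·6/2 = 42 kN
  M_A = wL²/12 = 14·6²/12 = 42 kN·m
  R_B = wL/2 = 14·6/2 = 42 kN
  M_B = -wL²/12 = -14·6²/12 = -42 kN·m
Superposition: R_A = 717/16 kN, M_A = 747/16 kN·m, R_B = 627/16 kN, M_B = -717/16 kN·m

R_A = 717/16 kN, M_A = 747/16 kN·m, R_B = 627/16 kN, M_B = -717/16 kN·m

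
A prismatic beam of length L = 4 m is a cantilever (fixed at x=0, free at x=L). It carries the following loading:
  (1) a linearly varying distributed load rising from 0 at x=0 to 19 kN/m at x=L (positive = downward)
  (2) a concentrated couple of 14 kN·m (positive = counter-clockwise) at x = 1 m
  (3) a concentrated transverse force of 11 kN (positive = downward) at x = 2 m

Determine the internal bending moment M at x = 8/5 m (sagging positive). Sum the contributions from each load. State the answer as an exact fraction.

Load 1 — triangular load w₀=19 kN/m (0→w₀ over full span):
  M_1 = w₀Lx/2 - w₀L²/3 - w₀x³/(6L) = 19·4·(8/5)/2 - 19·4²/3 - 19·(8/5)³/(6·4) = -5472/125 kN·m
Load 2 — applied couple M₀=14 kN·m at a=1 m (b=L-a=3):
  M_2 = 0  [x>a] = 0 kN·m
Load 3 — point force P=11 kN at a=2 m (b=L-a=2):
  M_3 = -P(a-x)  [x≤a] = -11·(2-(8/5)) = -22/5 kN·m
Superposition: M = Σ M_i = -6022/125 kN·m ≈ -48.176000 kN·m

M(8/5) = -6022/125 kN·m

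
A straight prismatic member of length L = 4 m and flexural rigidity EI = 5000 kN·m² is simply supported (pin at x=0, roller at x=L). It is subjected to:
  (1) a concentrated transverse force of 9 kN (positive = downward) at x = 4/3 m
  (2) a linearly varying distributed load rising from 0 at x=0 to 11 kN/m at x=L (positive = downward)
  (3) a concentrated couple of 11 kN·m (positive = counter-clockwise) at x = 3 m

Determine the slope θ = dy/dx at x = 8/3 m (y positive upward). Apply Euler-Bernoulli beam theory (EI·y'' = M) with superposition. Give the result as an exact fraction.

θ(8/3) = 144389/48600000 rad

Load 1 — point force P=9 kN at a=4/3 m (b=L-a=8/3):
  θ_1 = -Pa(2L²-6Lx+3x²+a²)/(6LEI)  [x>a] = -9·(4/3)·(2·4²-6·4·(8/3)+3·(8/3)²+(4/3)²)/(6·4·5000) = 1/1125 rad
Load 2 — triangular load w₀=11 kN/m (0→w₀ over full span):
  θ_2 = -w₀(7L⁴-30L²x²+15x⁴)/(360LEI) = -11·(7·4⁴-30·4²·(8/3)²+15·(8/3)⁴)/(360·4·5000) = 1001/759375 rad
Load 3 — applied couple M₀=11 kN·m at a=3 m (b=L-a=1):
  θ_3 = (M₀x²/(2L)+C₁)/EI  [x≤a] with C₁=M₀(3b²-L²)/(6L)=-143/24 = (11·(8/3)²/(2·4)+(-143/24))/5000 = 11/14400 rad
Superposition: θ = Σ θ_i = 144389/48600000 rad ≈ 0.002971 rad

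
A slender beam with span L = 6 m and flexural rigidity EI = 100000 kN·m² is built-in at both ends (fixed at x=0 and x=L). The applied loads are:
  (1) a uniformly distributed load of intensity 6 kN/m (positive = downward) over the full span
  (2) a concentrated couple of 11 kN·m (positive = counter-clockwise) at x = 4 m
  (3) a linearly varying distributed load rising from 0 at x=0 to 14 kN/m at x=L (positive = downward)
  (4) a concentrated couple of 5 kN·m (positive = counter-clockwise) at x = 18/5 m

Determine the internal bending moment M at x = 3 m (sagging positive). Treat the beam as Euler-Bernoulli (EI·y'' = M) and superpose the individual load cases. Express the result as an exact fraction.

M(3) = 151/6 kN·m

Load 1 — uniform load w=6 kN/m over full span:
  M_1 = wLx/2 - wL²/12 - wx²/2 = 6·6·3/2 - 6·6²/12 - 6·3²/2 = 9 kN·m
Load 2 — applied couple M₀=11 kN·m at a=4 m (b=L-a=2):
  M_2 = R_Ax - M_A  [x≤a] with R_A=22/9, M_A=11/3 = (22/9)·3 - (11/3) = 11/3 kN·m
Load 3 — triangular load w₀=14 kN/m (0→w₀ over full span):
  M_3 = 3w₀Lx/20 - w₀L²/30 - w₀x³/(6L) = 3·14·6·3/20 - 14·6²/30 - 14·3³/(6·6) = 21/2 kN·m
Load 4 — applied couple M₀=5 kN·m at a=18/5 m (b=L-a=12/5):
  M_4 = R_Ax - M_A  [x≤a] with R_A=6/5, M_A=8/5 = (6/5)·3 - (8/5) = 2 kN·m
Superposition: M = Σ M_i = 151/6 kN·m ≈ 25.166667 kN·m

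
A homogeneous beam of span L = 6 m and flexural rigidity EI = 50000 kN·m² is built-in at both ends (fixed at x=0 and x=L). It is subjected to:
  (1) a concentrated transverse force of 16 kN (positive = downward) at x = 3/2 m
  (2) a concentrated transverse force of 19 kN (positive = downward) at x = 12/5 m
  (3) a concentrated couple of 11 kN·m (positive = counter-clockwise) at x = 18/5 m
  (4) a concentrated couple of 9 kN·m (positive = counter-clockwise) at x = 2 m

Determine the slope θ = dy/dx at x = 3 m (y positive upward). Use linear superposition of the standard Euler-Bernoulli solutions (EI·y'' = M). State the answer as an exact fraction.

θ(3) = 3153/25000000 rad

Load 1 — point force P=16 kN at a=3/2 m (b=L-a=9/2):
  θ_1 = Pa²(L-x)(2bL-(3b+a)(L-x))/(2L³EI)  [x>a] = 16·(3/2)²·(6-3)·(2·(9/2)·6-(3·(9/2)+(3/2))·(6-3))/(2·6³·50000) = 9/200000 rad
Load 2 — point force P=19 kN at a=12/5 m (b=L-a=18/5):
  θ_2 = Pa²(L-x)(2bL-(3b+a)(L-x))/(2L³EI)  [x>a] = 19·(12/5)²·(6-3)·(2·(18/5)·6-(3·(18/5)+(12/5))·(6-3))/(2·6³·50000) = 171/3125000 rad
Load 3 — applied couple M₀=11 kN·m at a=18/5 m (b=L-a=12/5):
  θ_3 = (R_Ax²/2 - M_Ax)/EI  [x≤a] with R_A=66/25, M_A=88/25 = ((66/25)·3²/2 - (88/25)·3)/50000 = 33/1250000 rad
Load 4 — applied couple M₀=9 kN·m at a=2 m (b=L-a=4):
  θ_4 = (R_Ax²/2 - M_Ax - M₀(x-a))/EI  [x>a] with R_A=2, M_A=0 = (2·3²/2 - 0·3 - 9·(3-2))/50000 = 0 rad
Superposition: θ = Σ θ_i = 3153/25000000 rad ≈ 0.000126 rad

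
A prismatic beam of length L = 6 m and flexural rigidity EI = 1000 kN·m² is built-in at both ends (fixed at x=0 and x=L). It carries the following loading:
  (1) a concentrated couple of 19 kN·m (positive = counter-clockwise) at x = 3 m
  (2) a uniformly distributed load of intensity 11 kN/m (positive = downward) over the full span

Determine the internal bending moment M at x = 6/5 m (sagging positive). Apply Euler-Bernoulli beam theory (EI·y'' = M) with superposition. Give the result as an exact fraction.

M(6/5) = -37/100 kN·m

Load 1 — applied couple M₀=19 kN·m at a=3 m (b=L-a=3):
  M_1 = R_Ax - M_A  [x≤a] with R_A=19/4, M_A=19/4 = (19/4)·(6/5) - (19/4) = 19/20 kN·m
Load 2 — uniform load w=11 kN/m over full span:
  M_2 = wLx/2 - wL²/12 - wx²/2 = 11·6·(6/5)/2 - 11·6²/12 - 11·(6/5)²/2 = -33/25 kN·m
Superposition: M = Σ M_i = -37/100 kN·m ≈ -0.370000 kN·m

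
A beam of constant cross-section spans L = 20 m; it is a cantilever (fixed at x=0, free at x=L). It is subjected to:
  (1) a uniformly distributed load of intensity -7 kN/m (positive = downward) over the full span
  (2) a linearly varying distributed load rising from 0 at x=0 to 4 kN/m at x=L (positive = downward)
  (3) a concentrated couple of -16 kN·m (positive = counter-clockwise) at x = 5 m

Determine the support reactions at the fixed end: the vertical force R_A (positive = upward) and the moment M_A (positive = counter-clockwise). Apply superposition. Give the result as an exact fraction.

Load 1 — uniform load w=-7 kN/m over full span:
  R_A = wL = (-7)·20 = -140 kN
  M_A = wL²/2 = (-7)·20²/2 = -1400 kN·m
Load 2 — triangular load w₀=4 kN/m (0→w₀ over full span):
  R_A = w₀L/2 = 4·20/2 = 40 kN
  M_A = w₀L²/3 = 4·20²/3 = 1600/3 kN·m
Load 3 — applied couple M₀=-16 kN·m at a=5 m (b=L-a=15):
  R_A = 0 kN
  M_A = -M₀ = -(-16) = 16 kN·m
Superposition: R_A = -100 kN, M_A = -2552/3 kN·m

R_A = -100 kN, M_A = -2552/3 kN·m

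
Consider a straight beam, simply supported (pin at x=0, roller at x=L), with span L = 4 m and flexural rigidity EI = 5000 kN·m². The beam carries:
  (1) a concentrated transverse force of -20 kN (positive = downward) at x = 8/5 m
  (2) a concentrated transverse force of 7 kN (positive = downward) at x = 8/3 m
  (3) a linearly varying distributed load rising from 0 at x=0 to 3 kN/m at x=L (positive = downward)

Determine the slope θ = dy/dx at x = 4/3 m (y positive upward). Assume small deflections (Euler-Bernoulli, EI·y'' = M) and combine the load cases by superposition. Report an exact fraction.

θ(4/3) = 121/140625 rad

Load 1 — point force P=-20 kN at a=8/5 m (b=L-a=12/5):
  θ_1 = -Pb(L²-b²-3x²)/(6LEI)  [x≤a] = -(-20)·(12/5)·(4²-(12/5)²-3·(4/3)²)/(6·4·5000) = 92/46875 rad
Load 2 — point force P=7 kN at a=8/3 m (b=L-a=4/3):
  θ_2 = -Pb(L²-b²-3x²)/(6LEI)  [x≤a] = -7·(4/3)·(4²-(4/3)²-3·(4/3)²)/(6·4·5000) = -7/10125 rad
Load 3 — triangular load w₀=3 kN/m (0→w₀ over full span):
  θ_3 = -w₀(7L⁴-30L²x²+15x⁴)/(360LEI) = -3·(7·4⁴-30·4²·(4/3)²+15·(4/3)⁴)/(360·4·5000) = -104/253125 rad
Superposition: θ = Σ θ_i = 121/140625 rad ≈ 0.000860 rad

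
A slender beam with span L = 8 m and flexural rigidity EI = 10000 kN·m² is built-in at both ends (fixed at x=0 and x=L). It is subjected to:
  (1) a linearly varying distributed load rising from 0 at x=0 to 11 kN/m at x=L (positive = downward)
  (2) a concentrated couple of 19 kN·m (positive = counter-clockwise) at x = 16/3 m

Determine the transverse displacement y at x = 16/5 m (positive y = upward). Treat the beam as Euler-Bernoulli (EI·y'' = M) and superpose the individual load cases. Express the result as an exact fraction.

Load 1 — triangular load w₀=11 kN/m (0→w₀ over full span):
  y_1 = -w₀x²(L-x)²(x+2L)/(120LEI) = -11·(16/5)²·(8-(16/5))²·((16/5)+2·8)/(120·8·10000) = -50688/9765625 m
Load 2 — applied couple M₀=19 kN·m at a=16/3 m (b=L-a=8/3):
  y_2 = (R_Ax³/6 - M_Ax²/2)/EI  [x≤a] with R_A=19/6, M_A=19/3 = ((19/6)·(16/5)³/6 - (19/3)·(16/5)²/2)/10000 = -1064/703125 m
Superposition: y = Σ y_i = -589192/87890625 m ≈ -0.006704 m

y(16/5) = -589192/87890625 m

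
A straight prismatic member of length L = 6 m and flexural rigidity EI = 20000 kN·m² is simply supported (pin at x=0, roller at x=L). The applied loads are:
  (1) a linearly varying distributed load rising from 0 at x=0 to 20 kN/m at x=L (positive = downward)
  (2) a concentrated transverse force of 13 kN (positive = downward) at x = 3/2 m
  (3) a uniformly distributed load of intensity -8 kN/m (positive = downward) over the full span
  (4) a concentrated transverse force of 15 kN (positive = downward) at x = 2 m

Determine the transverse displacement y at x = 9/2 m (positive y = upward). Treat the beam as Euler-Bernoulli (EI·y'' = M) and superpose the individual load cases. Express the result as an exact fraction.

y(9/2) = -11789/2560000 m

Load 1 — triangular load w₀=20 kN/m (0→w₀ over full span):
  y_1 = -w₀x(7L⁴-10L²x²+3x⁴)/(360LEI) = -20·(9/2)·(7·6⁴-10·6²·(9/2)²+3·(9/2)⁴)/(360·6·20000) = -3213/512000 m
Load 2 — point force P=13 kN at a=3/2 m (b=L-a=9/2):
  y_2 = -Pa(L-x)(2Lx-a²-x²)/(6LEI)  [x>a] = -13·(3/2)·(6-(9/2))·(2·6·(9/2)-(3/2)²-(9/2)²)/(6·6·20000) = -819/640000 m
Load 3 — uniform load w=-8 kN/m over full span:
  y_3 = -wx(L³-2Lx²+x³)/(24EI) = -(-8)·(9/2)·(6³-2·6·(9/2)²+(9/2)³)/(24·20000) = 1539/320000 m
Load 4 — point force P=15 kN at a=2 m (b=L-a=4):
  y_4 = -Pa(L-x)(2Lx-a²-x²)/(6LEI)  [x>a] = -15·2·(6-(9/2))·(2·6·(9/2)-2²-(9/2)²)/(6·6·20000) = -119/64000 m
Superposition: y = Σ y_i = -11789/2560000 m ≈ -0.004605 m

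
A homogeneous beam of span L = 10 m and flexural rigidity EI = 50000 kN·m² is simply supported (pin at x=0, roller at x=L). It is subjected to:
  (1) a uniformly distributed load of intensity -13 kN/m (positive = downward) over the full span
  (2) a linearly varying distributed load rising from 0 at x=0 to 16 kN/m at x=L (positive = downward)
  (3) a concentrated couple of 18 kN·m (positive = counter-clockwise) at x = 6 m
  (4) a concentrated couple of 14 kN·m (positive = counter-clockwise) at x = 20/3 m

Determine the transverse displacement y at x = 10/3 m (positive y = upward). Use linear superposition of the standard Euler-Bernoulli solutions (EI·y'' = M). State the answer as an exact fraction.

y(10/3) = 46399/4556250 m

Load 1 — uniform load w=-13 kN/m over full span:
  y_1 = -wx(L³-2Lx²+x³)/(24EI) = -(-13)·(10/3)·(10³-2·10·(10/3)²+(10/3)³)/(24·50000) = 143/4860 m
Load 2 — triangular load w₀=16 kN/m (0→w₀ over full span):
  y_2 = -w₀x(7L⁴-10L²x²+3x⁴)/(360LEI) = -16·(10/3)·(7·10⁴-10·10²·(10/3)²+3·(10/3)⁴)/(360·10·50000) = -64/3645 m
Load 3 — applied couple M₀=18 kN·m at a=6 m (b=L-a=4):
  y_3 = (M₀x³/(6L)+C₁x)/EI  [x≤a] with C₁=M₀(3b²-L²)/(6L)=-78/5 = (18·(10/3)³/(6·10)+(-78/5)·(10/3))/50000 = -23/28125 m
Load 4 — applied couple M₀=14 kN·m at a=20/3 m (b=L-a=10/3):
  y_4 = (M₀x³/(6L)+C₁x)/EI  [x≤a] with C₁=M₀(3b²-L²)/(6L)=-140/9 = (14·(10/3)³/(6·10)+(-140/9)·(10/3))/50000 = -7/8100 m
Superposition: y = Σ y_i = 46399/4556250 m ≈ 0.010184 m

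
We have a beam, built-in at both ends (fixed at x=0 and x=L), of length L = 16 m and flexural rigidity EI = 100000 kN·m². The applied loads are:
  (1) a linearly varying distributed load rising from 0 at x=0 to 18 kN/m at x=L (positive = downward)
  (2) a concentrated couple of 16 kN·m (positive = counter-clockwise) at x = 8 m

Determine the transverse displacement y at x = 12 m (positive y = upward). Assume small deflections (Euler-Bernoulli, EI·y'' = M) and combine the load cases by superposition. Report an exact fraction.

y(12) = -146/15625 m

Load 1 — triangular load w₀=18 kN/m (0→w₀ over full span):
  y_1 = -w₀x²(L-x)²(x+2L)/(120LEI) = -18·12²·(16-12)²·(12+2·16)/(120·16·100000) = -297/31250 m
Load 2 — applied couple M₀=16 kN·m at a=8 m (b=L-a=8):
  y_2 = (R_Ax³/6 - M_Ax²/2 - M₀(x-a)²/2)/EI  [x>a] with R_A=3/2, M_A=4 = ((3/2)·12³/6 - 4·12²/2 - 16·(12-8)²/2)/100000 = 1/6250 m
Superposition: y = Σ y_i = -146/15625 m ≈ -0.009344 m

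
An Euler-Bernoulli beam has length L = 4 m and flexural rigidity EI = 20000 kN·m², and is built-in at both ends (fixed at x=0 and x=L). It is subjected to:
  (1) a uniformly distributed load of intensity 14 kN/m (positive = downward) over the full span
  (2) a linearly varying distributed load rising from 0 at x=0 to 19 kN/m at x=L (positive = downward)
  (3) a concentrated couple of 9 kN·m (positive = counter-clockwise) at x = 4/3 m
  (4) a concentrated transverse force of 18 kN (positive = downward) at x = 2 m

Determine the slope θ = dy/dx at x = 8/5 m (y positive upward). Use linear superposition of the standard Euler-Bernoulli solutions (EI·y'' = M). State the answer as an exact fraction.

Load 1 — uniform load w=14 kN/m over full span:
  θ_1 = -wx(L-x)(L-2x)/(12EI) = -14·(8/5)·(4-(8/5))·(4-2·(8/5))/(12·20000) = -14/78125 rad
Load 2 — triangular load w₀=19 kN/m (0→w₀ over full span):
  θ_2 = -w₀(2x(L-x)(L-2x)(x+2L)+x²(L-x)²)/(120LEI) = -19·(2·(8/5)·(4-(8/5))·(4-2·(8/5))·((8/5)+2·4)+(8/5)²·(4-(8/5))²)/(120·4·20000) = -57/390625 rad
Load 3 — applied couple M₀=9 kN·m at a=4/3 m (b=L-a=8/3):
  θ_3 = (R_Ax²/2 - M_Ax - M₀(x-a))/EI  [x>a] with R_A=3, M_A=0 = (3·(8/5)²/2 - 0·(8/5) - 9·((8/5)-(4/3)))/20000 = 9/125000 rad
Load 4 — point force P=18 kN at a=2 m (b=L-a=2):
  θ_4 = -Pb²x(2aL-(3a+b)x)/(2L³EI)  [x≤a] = -18·2²·(8/5)·(2·2·4-(3·2+2)·(8/5))/(2·4³·20000) = -9/62500 rad
Superposition: θ = Σ θ_i = -1241/3125000 rad ≈ -0.000397 rad

θ(8/5) = -1241/3125000 rad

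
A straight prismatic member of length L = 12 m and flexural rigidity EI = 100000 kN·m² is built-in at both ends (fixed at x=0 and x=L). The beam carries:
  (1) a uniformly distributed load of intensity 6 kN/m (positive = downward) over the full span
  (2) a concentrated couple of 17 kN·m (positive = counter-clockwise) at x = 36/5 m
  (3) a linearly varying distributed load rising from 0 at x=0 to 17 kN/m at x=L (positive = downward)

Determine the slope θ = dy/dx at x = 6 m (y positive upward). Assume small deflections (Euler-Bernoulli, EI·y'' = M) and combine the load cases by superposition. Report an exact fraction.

θ(6) = -561/5000000 rad

Load 1 — uniform load w=6 kN/m over full span:
  θ_1 = -wx(L-x)(L-2x)/(12EI) = -6·6·(12-6)·(12-2·6)/(12·100000) = 0 rad
Load 2 — applied couple M₀=17 kN·m at a=36/5 m (b=L-a=24/5):
  θ_2 = (R_Ax²/2 - M_Ax)/EI  [x≤a] with R_A=51/25, M_A=136/25 = ((51/25)·6²/2 - (136/25)·6)/100000 = 51/1250000 rad
Load 3 — triangular load w₀=17 kN/m (0→w₀ over full span):
  θ_3 = -w₀(2x(L-x)(L-2x)(x+2L)+x²(L-x)²)/(120LEI) = -17·(2·6·(12-6)·(12-2·6)·(6+2·12)+6²·(12-6)²)/(120·12·100000) = -153/1000000 rad
Superposition: θ = Σ θ_i = -561/5000000 rad ≈ -0.000112 rad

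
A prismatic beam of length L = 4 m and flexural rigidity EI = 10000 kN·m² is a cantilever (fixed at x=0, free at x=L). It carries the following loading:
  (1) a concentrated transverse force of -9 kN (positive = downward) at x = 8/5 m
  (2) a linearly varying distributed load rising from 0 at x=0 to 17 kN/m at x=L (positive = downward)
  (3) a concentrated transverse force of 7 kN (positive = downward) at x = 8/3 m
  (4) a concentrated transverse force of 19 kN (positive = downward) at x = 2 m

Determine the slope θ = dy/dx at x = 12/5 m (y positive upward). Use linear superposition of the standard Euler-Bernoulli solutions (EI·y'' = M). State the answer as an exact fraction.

θ(12/5) = -55211/3125000 rad

Load 1 — point force P=-9 kN at a=8/5 m (b=L-a=12/5):
  θ_1 = -Pa²/(2EI)  [x>a] = -(-9)·(8/5)²/(2·10000) = 18/15625 rad
Load 2 — triangular load w₀=17 kN/m (0→w₀ over full span):
  θ_2 = (w₀Lx²/4-w₀L²x/3-w₀x⁴/(24L))/EI = (17·4·(12/5)²/4-17·4²·(12/5)/3-17·(12/5)⁴/(24·4))/10000 = -9809/781250 rad
Load 3 — point force P=7 kN at a=8/3 m (b=L-a=4/3):
  θ_3 = -Px(2a-x)/(2EI)  [x≤a] = -7·(12/5)·(2·(8/3)-(12/5))/(2·10000) = -77/31250 rad
Load 4 — point force P=19 kN at a=2 m (b=L-a=2):
  θ_4 = -Pa²/(2EI)  [x>a] = -19·2²/(2·10000) = -19/5000 rad
Superposition: θ = Σ θ_i = -55211/3125000 rad ≈ -0.017668 rad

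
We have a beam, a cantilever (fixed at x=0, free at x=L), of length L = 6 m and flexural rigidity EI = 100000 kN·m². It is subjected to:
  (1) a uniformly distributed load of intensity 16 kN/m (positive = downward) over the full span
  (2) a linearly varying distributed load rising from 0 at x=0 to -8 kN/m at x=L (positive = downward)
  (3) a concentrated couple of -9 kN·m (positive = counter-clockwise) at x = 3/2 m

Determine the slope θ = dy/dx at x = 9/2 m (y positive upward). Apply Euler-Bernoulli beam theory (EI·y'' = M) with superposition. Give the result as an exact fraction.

θ(9/2) = -11799/3200000 rad

Load 1 — uniform load w=16 kN/m over full span:
  θ_1 = -wx(x²-3Lx+3L²)/(6EI) = -16·(9/2)·((9/2)²-3·6·(9/2)+3·6²)/(6·100000) = -567/100000 rad
Load 2 — triangular load w₀=-8 kN/m (0→w₀ over full span):
  θ_2 = (w₀Lx²/4-w₀L²x/3-w₀x⁴/(24L))/EI = ((-8)·6·(9/2)²/4-(-8)·6²·(9/2)/3-(-8)·(9/2)⁴/(24·6))/100000 = 6777/3200000 rad
Load 3 — applied couple M₀=-9 kN·m at a=3/2 m (b=L-a=9/2):
  θ_3 = M₀a/EI  [x>a] = (-9)·(3/2)/100000 = -27/200000 rad
Superposition: θ = Σ θ_i = -11799/3200000 rad ≈ -0.003687 rad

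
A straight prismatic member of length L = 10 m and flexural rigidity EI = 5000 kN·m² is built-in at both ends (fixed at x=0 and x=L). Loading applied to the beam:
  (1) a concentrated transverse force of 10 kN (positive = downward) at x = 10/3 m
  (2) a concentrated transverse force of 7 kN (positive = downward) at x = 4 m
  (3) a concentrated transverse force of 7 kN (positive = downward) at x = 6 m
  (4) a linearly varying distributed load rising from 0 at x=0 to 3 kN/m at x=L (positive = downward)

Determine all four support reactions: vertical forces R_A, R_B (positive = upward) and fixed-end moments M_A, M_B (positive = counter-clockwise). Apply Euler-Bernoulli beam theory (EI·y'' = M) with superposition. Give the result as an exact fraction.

Load 1 — point force P=10 kN at a=10/3 m (b=L-a=20/3):
  R_A = Pb²(3a+b)/L³ = 10·(20/3)²·(3·(10/3)+(20/3))/10³ = 200/27 kN
  M_A = Pab²/L² = 10·(10/3)·(20/3)²/10² = 400/27 kN·m
  R_B = Pa²(a+3b)/L³ = 10·(10/3)²·((10/3)+3·(20/3))/10³ = 70/27 kN
  M_B = -Pa²b/L² = -10·(10/3)²·(20/3)/10² = -200/27 kN·m
Load 2 — point force P=7 kN at a=4 m (b=L-a=6):
  R_A = Pb²(3a+b)/L³ = 7·6²·(3·4+6)/10³ = 567/125 kN
  M_A = Pab²/L² = 7·4·6²/10² = 252/25 kN·m
  R_B = Pa²(a+3b)/L³ = 7·4²·(4+3·6)/10³ = 308/125 kN
  M_B = -Pa²b/L² = -7·4²·6/10² = -168/25 kN·m
Load 3 — point force P=7 kN at a=6 m (b=L-a=4):
  R_A = Pb²(3a+b)/L³ = 7·4²·(3·6+4)/10³ = 308/125 kN
  M_A = Pab²/L² = 7·6·4²/10² = 168/25 kN·m
  R_B = Pa²(a+3b)/L³ = 7·6²·(6+3·4)/10³ = 567/125 kN
  M_B = -Pa²b/L² = -7·6²·4/10² = -252/25 kN·m
Load 4 — triangular load w₀=3 kN/m (0→w₀ over full span):
  R_A = 3w₀L/20 = 3·3·10/20 = 9/2 kN
  M_A = w₀L²/30 = 3·10²/30 = 10 kN·m
  R_B = 7w₀L/20 = 7·3·10/20 = 21/2 kN
  M_B = -w₀L²/20 = -3·10²/20 = -15 kN·m
Superposition: R_A = 1021/54 kN, M_A = 5618/135 kN·m, R_B = 1085/54 kN, M_B = -5293/135 kN·m

R_A = 1021/54 kN, M_A = 5618/135 kN·m, R_B = 1085/54 kN, M_B = -5293/135 kN·m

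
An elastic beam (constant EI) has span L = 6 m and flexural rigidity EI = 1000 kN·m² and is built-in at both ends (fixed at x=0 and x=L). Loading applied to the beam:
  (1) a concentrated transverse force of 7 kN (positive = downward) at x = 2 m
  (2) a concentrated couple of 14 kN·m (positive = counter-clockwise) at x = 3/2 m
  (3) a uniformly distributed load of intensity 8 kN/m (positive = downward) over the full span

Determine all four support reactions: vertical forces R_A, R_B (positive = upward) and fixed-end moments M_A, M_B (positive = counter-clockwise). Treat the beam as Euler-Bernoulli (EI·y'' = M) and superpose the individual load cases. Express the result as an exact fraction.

Load 1 — point force P=7 kN at a=2 m (b=L-a=4):
  R_A = Pb²(3a+b)/L³ = 7·4²·(3·2+4)/6³ = 140/27 kN
  M_A = Pab²/L² = 7·2·4²/6² = 56/9 kN·m
  R_B = Pa²(a+3b)/L³ = 7·2²·(2+3·4)/6³ = 49/27 kN
  M_B = -Pa²b/L² = -7·2²·4/6² = -28/9 kN·m
Load 2 — applied couple M₀=14 kN·m at a=3/2 m (b=L-a=9/2):
  R_A = 6M₀ab/L³ = 6·14·(3/2)·(9/2)/6³ = 21/8 kN
  M_A = M₀b(2a-b)/L² = 14·(9/2)·(2·(3/2)-(9/2))/6² = -21/8 kN·m
  R_B = -6M₀ab/L³ = -6·14·(3/2)·(9/2)/6³ = -21/8 kN
  M_B = M₀a(2b-a)/L² = 14·(3/2)·(2·(9/2)-(3/2))/6² = 35/8 kN·m
Load 3 — uniform load w=8 kN/m over full span:
  R_A = wL/2 = 8·6/2 = 24 kN
  M_A = wL²/12 = 8·6²/12 = 24 kN·m
  R_B = wL/2 = 8·6/2 = 24 kN
  M_B = -wL²/12 = -8·6²/12 = -24 kN·m
Superposition: R_A = 6871/216 kN, M_A = 1987/72 kN·m, R_B = 5009/216 kN, M_B = -1637/72 kN·m

R_A = 6871/216 kN, M_A = 1987/72 kN·m, R_B = 5009/216 kN, M_B = -1637/72 kN·m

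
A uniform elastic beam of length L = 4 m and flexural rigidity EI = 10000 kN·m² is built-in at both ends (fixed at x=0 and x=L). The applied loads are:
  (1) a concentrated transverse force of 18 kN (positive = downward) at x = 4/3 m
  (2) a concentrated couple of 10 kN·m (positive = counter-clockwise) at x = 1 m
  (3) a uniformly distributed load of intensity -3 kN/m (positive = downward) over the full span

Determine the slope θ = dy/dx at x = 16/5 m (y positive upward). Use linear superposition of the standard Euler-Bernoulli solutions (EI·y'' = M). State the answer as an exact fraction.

Load 1 — point force P=18 kN at a=4/3 m (b=L-a=8/3):
  θ_1 = Pa²(L-x)(2bL-(3b+a)(L-x))/(2L³EI)  [x>a] = 18·(4/3)²·(4-(16/5))·(2·(8/3)·4-(3·(8/3)+(4/3))·(4-(16/5)))/(2·4³·10000) = 13/46875 rad
Load 2 — applied couple M₀=10 kN·m at a=1 m (b=L-a=3):
  θ_2 = (R_Ax²/2 - M_Ax - M₀(x-a))/EI  [x>a] with R_A=45/16, M_A=-15/8 = ((45/16)·(16/5)²/2 - (-15/8)·(16/5) - 10·((16/5)-1))/10000 = -1/6250 rad
Load 3 — uniform load w=-3 kN/m over full span:
  θ_3 = -wx(L-x)(L-2x)/(12EI) = -(-3)·(16/5)·(4-(16/5))·(4-2·(16/5))/(12·10000) = -12/78125 rad
Superposition: θ = Σ θ_i = -17/468750 rad ≈ -0.000036 rad

θ(16/5) = -17/468750 rad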